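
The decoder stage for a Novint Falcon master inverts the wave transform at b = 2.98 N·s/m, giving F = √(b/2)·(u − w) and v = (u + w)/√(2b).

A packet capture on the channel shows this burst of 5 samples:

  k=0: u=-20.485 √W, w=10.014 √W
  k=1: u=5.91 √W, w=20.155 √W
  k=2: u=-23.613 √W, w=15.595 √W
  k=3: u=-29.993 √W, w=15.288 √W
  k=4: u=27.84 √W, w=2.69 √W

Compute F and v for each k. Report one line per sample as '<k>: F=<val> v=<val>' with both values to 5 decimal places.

k=0: u−w=-30.49900, u+w=-10.47100; √(b/2)=1.22066, √(2b)=2.44131; F=1.22066×(-30.499)=-37.22877, v=-10.47100/2.44131=-4.28909
k=1: u−w=-14.24500, u+w=26.06500; √(b/2)=1.22066, √(2b)=2.44131; F=1.22066×(-14.245)=-17.38824, v=26.06500/2.44131=10.67664
k=2: u−w=-39.20800, u+w=-8.01800; √(b/2)=1.22066, √(2b)=2.44131; F=1.22066×(-39.208)=-47.85946, v=-8.01800/2.44131=-3.28430
k=3: u−w=-45.28100, u+w=-14.70500; √(b/2)=1.22066, √(2b)=2.44131; F=1.22066×(-45.281)=-55.27250, v=-14.70500/2.44131=-6.02340
k=4: u−w=25.15000, u+w=30.53000; √(b/2)=1.22066, √(2b)=2.44131; F=1.22066×25.15=30.69949, v=30.53000/2.44131=12.50558

0: F=-37.22877 v=-4.28909
1: F=-17.38824 v=10.67664
2: F=-47.85946 v=-3.28430
3: F=-55.27250 v=-6.02340
4: F=30.69949 v=12.50558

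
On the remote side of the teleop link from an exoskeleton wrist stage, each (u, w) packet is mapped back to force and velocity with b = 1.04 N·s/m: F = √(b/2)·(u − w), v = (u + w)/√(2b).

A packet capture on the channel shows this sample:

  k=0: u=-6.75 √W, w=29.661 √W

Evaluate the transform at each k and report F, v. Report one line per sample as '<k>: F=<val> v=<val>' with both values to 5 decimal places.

k=0: u−w=-36.41100, u+w=22.91100; √(b/2)=0.72111, √(2b)=1.44222; F=0.72111×(-36.411)=-26.25635, v=22.91100/1.44222=15.88592

0: F=-26.25635 v=15.88592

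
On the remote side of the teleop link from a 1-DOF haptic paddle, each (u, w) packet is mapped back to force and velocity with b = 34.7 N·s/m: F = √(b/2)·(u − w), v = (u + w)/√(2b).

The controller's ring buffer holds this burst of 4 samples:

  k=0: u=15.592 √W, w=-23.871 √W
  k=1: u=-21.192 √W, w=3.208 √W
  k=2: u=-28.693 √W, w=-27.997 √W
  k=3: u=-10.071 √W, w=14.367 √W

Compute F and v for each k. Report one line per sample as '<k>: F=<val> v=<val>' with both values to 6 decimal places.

0: F=164.376541 v=-0.993798
1: F=-101.634128 v=-2.158771
2: F=-2.899072 v=-6.804978
3: F=-101.792411 v=0.515685

k=0: u−w=39.463000, u+w=-8.279000; √(b/2)=4.165333, √(2b)=8.330666; F=4.165333×39.463=164.376541, v=-8.279000/8.330666=-0.993798
k=1: u−w=-24.400000, u+w=-17.984000; √(b/2)=4.165333, √(2b)=8.330666; F=4.165333×(-24.4)=-101.634128, v=-17.984000/8.330666=-2.158771
k=2: u−w=-0.696000, u+w=-56.690000; √(b/2)=4.165333, √(2b)=8.330666; F=4.165333×(-0.696)=-2.899072, v=-56.690000/8.330666=-6.804978
k=3: u−w=-24.438000, u+w=4.296000; √(b/2)=4.165333, √(2b)=8.330666; F=4.165333×(-24.438)=-101.792411, v=4.296000/8.330666=0.515685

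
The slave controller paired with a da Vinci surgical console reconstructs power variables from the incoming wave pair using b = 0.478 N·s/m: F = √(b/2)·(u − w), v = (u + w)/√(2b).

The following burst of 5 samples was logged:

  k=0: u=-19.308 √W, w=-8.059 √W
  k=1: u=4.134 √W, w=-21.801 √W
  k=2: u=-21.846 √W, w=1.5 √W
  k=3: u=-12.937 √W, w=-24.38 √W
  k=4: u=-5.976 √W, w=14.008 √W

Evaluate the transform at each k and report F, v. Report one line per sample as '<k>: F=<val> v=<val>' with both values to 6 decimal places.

k=0: u−w=-11.249000, u+w=-27.367000; √(b/2)=0.488876, √(2b)=0.977753; F=0.488876×(-11.249)=-5.499369, v=-27.367000/0.977753=-27.989700
k=1: u−w=25.935000, u+w=-17.667000; √(b/2)=0.488876, √(2b)=0.977753; F=0.488876×25.935=12.679006, v=-17.667000/0.977753=-18.068989
k=2: u−w=-23.346000, u+w=-20.346000; √(b/2)=0.488876, √(2b)=0.977753; F=0.488876×(-23.346)=-11.413305, v=-20.346000/0.977753=-20.808947
k=3: u−w=11.443000, u+w=-37.317000; √(b/2)=0.488876, √(2b)=0.977753; F=0.488876×11.443=5.594211, v=-37.317000/0.977753=-38.166099
k=4: u−w=-19.984000, u+w=8.032000; √(b/2)=0.488876, √(2b)=0.977753; F=0.488876×(-19.984)=-9.769703, v=8.032000/0.977753=8.214758

0: F=-5.499369 v=-27.989700
1: F=12.679006 v=-18.068989
2: F=-11.413305 v=-20.808947
3: F=5.594211 v=-38.166099
4: F=-9.769703 v=8.214758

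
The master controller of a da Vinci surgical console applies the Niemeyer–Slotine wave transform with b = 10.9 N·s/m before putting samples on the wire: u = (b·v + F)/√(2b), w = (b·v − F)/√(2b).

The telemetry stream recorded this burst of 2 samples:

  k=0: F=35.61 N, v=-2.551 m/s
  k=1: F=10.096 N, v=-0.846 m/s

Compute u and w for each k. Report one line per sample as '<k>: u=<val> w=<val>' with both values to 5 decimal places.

k=0: b·v=10.9×(-2.551)=-27.80590; √(2b)=4.66905; u=(-27.80590+35.61)/4.66905=1.67145, w=(-27.80590−35.61)/4.66905=-13.58219
k=1: b·v=10.9×(-0.846)=-9.22140; √(2b)=4.66905; u=(-9.22140+10.096)/4.66905=0.18732, w=(-9.22140−10.096)/4.66905=-4.13733

0: u=1.67145 w=-13.58219
1: u=0.18732 w=-4.13733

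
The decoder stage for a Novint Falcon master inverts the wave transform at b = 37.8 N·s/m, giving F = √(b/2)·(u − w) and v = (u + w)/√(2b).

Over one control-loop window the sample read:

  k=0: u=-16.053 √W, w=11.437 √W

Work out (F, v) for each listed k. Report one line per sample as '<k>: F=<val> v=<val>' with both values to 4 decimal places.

k=0: u−w=-27.4900, u+w=-4.6160; √(b/2)=4.3474, √(2b)=8.6948; F=4.3474×(-27.49)=-119.5104, v=-4.6160/8.6948=-0.5309

0: F=-119.5104 v=-0.5309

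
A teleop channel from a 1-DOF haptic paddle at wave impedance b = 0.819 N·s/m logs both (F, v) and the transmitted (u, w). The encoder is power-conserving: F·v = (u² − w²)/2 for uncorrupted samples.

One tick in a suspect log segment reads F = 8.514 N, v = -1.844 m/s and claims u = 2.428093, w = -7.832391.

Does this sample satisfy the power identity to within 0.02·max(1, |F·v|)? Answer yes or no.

F·v = 8.514×(-1.844) = -15.699816 W.
(u² − w²)/2 = (5.895636 − 61.346349)/2 = -27.725357 W.
|Δ| = 12.025541;  2% of max(1, |F·v|) = 0.313996.

no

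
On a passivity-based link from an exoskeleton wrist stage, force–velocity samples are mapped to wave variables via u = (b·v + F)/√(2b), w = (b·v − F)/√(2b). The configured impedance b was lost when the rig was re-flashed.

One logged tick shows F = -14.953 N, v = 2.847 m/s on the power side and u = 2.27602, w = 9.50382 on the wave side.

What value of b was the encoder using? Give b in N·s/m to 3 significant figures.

u + w = 11.77984;  u + w = √(2b)·v, so √(2b) = 11.77984/2.847 = 4.13763.
b = (√(2b))²/2 = 17.12000/2 = 8.56000.
(Check via u − w = 2F/√(2b): u − w = -7.22780, 2F/√(2b) = -7.22780.)

b = 8.56 N·s/m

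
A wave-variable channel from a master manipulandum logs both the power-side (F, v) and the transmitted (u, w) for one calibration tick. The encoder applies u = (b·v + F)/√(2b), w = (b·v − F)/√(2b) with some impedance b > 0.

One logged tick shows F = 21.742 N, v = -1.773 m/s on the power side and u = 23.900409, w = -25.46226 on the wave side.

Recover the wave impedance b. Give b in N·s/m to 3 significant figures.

b = 0.388 N·s/m

u + w = -1.561851;  u + w = √(2b)·v, so √(2b) = -1.561851/(-1.773) = 0.880909.
b = (√(2b))²/2 = 0.776000/2 = 0.388000.
(Check via u − w = 2F/√(2b): u − w = 49.362669, 2F/√(2b) = 49.362668.)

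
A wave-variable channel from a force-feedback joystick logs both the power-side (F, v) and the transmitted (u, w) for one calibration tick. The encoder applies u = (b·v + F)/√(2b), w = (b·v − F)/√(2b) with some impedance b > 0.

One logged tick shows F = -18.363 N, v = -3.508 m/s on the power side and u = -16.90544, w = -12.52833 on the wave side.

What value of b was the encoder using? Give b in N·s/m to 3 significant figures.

u + w = -29.4338;  u + w = √(2b)·v, so √(2b) = -29.4338/(-3.508) = 8.3905.
b = (√(2b))²/2 = 70.4000/2 = 35.2000.
(Check via u − w = 2F/√(2b): u − w = -4.3771, 2F/√(2b) = -4.3771.)

b = 35.2 N·s/m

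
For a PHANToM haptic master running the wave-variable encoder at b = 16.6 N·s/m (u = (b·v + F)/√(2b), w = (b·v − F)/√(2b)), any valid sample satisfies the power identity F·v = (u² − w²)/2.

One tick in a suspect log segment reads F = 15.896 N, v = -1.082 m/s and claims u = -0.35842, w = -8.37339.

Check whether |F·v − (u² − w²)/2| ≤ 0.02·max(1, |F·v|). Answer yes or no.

F·v = 15.896×(-1.082) = -17.19947 W.
(u² − w²)/2 = (0.12846 − 70.11366)/2 = -34.99260 W.
|Δ| = 17.79313;  2% of max(1, |F·v|) = 0.34399.

no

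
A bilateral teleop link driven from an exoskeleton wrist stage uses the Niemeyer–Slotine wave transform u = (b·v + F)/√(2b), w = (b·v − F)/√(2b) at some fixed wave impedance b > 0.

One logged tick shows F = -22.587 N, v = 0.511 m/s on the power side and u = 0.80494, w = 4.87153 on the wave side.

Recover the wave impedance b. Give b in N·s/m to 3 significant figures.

b = 61.7 N·s/m

u + w = 5.6765;  u + w = √(2b)·v, so √(2b) = 5.6765/0.511 = 11.1086.
b = (√(2b))²/2 = 123.3999/2 = 61.7000.
(Check via u − w = 2F/√(2b): u − w = -4.0666, 2F/√(2b) = -4.0666.)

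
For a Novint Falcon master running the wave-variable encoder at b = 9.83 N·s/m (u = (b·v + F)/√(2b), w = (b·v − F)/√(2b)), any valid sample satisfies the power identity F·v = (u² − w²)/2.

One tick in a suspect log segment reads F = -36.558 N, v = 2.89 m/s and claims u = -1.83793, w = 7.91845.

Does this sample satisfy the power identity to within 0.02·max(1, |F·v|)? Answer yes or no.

no

F·v = (-36.558)×2.89 = -105.6526 W.
(u² − w²)/2 = (3.3780 − 62.7019)/2 = -29.6619 W.
|Δ| = 75.9907;  2% of max(1, |F·v|) = 2.1131.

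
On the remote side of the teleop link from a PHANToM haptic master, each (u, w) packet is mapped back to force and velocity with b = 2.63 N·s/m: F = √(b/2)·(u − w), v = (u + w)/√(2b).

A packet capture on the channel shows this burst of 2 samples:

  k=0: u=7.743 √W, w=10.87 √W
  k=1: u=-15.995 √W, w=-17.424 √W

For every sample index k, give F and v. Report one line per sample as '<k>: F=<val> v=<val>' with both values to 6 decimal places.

k=0: u−w=-3.127000, u+w=18.613000; √(b/2)=1.146734, √(2b)=2.293469; F=1.146734×(-3.127)=-3.585839, v=18.613000/2.293469=8.115654
k=1: u−w=1.429000, u+w=-33.419000; √(b/2)=1.146734, √(2b)=2.293469; F=1.146734×1.429=1.638684, v=-33.419000/2.293469=-14.571376

0: F=-3.585839 v=8.115654
1: F=1.638684 v=-14.571376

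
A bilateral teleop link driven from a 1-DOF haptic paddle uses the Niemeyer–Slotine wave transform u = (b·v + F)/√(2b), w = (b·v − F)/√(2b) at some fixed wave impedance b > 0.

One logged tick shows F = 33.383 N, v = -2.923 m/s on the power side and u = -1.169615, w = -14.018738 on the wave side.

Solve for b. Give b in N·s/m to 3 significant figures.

u + w = -15.188353;  u + w = √(2b)·v, so √(2b) = -15.188353/(-2.923) = 5.196152.
b = (√(2b))²/2 = 26.999998/2 = 13.499999.
(Check via u − w = 2F/√(2b): u − w = 12.849123, 2F/√(2b) = 12.849123.)

b = 13.5 N·s/m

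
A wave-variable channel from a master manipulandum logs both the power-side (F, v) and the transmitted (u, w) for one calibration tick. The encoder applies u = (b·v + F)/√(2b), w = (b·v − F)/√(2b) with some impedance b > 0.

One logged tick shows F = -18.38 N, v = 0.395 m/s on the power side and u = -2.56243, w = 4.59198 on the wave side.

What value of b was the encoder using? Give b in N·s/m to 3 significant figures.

b = 13.2 N·s/m

u + w = 2.0296;  u + w = √(2b)·v, so √(2b) = 2.0296/0.395 = 5.1381.
b = (√(2b))²/2 = 26.4001/2 = 13.2000.
(Check via u − w = 2F/√(2b): u − w = -7.1544, 2F/√(2b) = -7.1544.)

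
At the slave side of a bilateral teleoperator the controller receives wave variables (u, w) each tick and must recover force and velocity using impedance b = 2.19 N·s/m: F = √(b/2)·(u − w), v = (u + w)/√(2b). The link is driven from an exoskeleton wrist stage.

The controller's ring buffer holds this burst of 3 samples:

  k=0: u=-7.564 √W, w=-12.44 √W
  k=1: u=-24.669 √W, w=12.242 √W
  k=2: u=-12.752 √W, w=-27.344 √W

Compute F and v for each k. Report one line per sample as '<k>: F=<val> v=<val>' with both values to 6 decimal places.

k=0: u−w=4.876000, u+w=-20.004000; √(b/2)=1.046422, √(2b)=2.092845; F=1.046422×4.876=5.102356, v=-20.004000/2.092845=-9.558281
k=1: u−w=-36.911000, u+w=-12.427000; √(b/2)=1.046422, √(2b)=2.092845; F=1.046422×(-36.911)=-38.624500, v=-12.427000/2.092845=-5.937850
k=2: u−w=14.592000, u+w=-40.096000; √(b/2)=1.046422, √(2b)=2.092845; F=1.046422×14.592=15.269397, v=-40.096000/2.092845=-19.158610

0: F=5.102356 v=-9.558281
1: F=-38.624500 v=-5.937850
2: F=15.269397 v=-19.158610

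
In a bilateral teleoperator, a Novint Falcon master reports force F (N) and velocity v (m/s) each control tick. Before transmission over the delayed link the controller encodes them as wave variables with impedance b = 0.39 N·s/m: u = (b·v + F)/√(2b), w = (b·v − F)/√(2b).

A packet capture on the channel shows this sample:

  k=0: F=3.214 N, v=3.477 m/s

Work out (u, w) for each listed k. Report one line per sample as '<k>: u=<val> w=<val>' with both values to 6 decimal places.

0: u=5.174540 w=-2.103737

k=0: b·v=0.39×3.477=1.356030; √(2b)=0.883176; u=(1.356030+3.214)/0.883176=5.174540, w=(1.356030−3.214)/0.883176=-2.103737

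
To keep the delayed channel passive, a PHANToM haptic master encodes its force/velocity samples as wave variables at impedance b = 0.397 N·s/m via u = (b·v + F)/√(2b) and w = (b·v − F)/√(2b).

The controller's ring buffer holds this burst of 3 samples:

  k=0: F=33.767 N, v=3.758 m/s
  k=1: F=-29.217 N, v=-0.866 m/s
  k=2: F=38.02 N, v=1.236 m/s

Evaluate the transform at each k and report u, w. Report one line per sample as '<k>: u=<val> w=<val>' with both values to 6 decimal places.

0: u=39.569342 w=-36.220713
1: u=-33.174620 w=32.402957
2: u=43.218638 w=-42.117279

k=0: b·v=0.397×3.758=1.491926; √(2b)=0.891067; u=(1.491926+33.767)/0.891067=39.569342, w=(1.491926−33.767)/0.891067=-36.220713
k=1: b·v=0.397×(-0.866)=-0.343802; √(2b)=0.891067; u=(-0.343802+(-29.217))/0.891067=-33.174620, w=(-0.343802−(-29.217))/0.891067=32.402957
k=2: b·v=0.397×1.236=0.490692; √(2b)=0.891067; u=(0.490692+38.02)/0.891067=43.218638, w=(0.490692−38.02)/0.891067=-42.117279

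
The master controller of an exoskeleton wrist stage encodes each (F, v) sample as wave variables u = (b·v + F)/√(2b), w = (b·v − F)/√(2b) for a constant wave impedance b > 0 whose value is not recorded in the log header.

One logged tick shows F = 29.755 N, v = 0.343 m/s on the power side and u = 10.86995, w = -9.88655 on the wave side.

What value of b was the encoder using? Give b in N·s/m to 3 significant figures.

b = 4.11 N·s/m

u + w = 0.9834;  u + w = √(2b)·v, so √(2b) = 0.9834/0.343 = 2.8671.
b = (√(2b))²/2 = 8.2200/2 = 4.1100.
(Check via u − w = 2F/√(2b): u − w = 20.7565, 2F/√(2b) = 20.7565.)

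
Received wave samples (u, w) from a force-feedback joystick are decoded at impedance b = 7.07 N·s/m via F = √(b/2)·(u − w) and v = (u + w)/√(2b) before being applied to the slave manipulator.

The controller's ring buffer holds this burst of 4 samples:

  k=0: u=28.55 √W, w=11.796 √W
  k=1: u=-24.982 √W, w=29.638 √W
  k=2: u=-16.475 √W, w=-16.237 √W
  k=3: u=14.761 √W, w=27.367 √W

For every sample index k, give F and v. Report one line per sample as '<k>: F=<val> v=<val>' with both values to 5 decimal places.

0: F=31.50019 v=10.72941
1: F=-102.69432 v=1.23819
2: F=-0.44748 v=-8.69926
3: F=-23.70129 v=11.20330

k=0: u−w=16.75400, u+w=40.34600; √(b/2)=1.88016, √(2b)=3.76032; F=1.88016×16.754=31.50019, v=40.34600/3.76032=10.72941
k=1: u−w=-54.62000, u+w=4.65600; √(b/2)=1.88016, √(2b)=3.76032; F=1.88016×(-54.62)=-102.69432, v=4.65600/3.76032=1.23819
k=2: u−w=-0.23800, u+w=-32.71200; √(b/2)=1.88016, √(2b)=3.76032; F=1.88016×(-0.238)=-0.44748, v=-32.71200/3.76032=-8.69926
k=3: u−w=-12.60600, u+w=42.12800; √(b/2)=1.88016, √(2b)=3.76032; F=1.88016×(-12.606)=-23.70129, v=42.12800/3.76032=11.20330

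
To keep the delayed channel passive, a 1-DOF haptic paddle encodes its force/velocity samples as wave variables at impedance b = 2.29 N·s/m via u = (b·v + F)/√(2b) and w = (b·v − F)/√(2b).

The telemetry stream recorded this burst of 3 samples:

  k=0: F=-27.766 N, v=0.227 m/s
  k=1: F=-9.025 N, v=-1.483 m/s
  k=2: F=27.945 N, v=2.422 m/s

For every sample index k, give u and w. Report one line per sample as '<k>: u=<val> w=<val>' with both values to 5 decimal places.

0: u=-12.73130 w=13.21710
1: u=-5.80398 w=2.63023
2: u=15.64949 w=-10.46619

k=0: b·v=2.29×0.227=0.51983; √(2b)=2.14009; u=(0.51983+(-27.766))/2.14009=-12.73130, w=(0.51983−(-27.766))/2.14009=13.21710
k=1: b·v=2.29×(-1.483)=-3.39607; √(2b)=2.14009; u=(-3.39607+(-9.025))/2.14009=-5.80398, w=(-3.39607−(-9.025))/2.14009=2.63023
k=2: b·v=2.29×2.422=5.54638; √(2b)=2.14009; u=(5.54638+27.945)/2.14009=15.64949, w=(5.54638−27.945)/2.14009=-10.46619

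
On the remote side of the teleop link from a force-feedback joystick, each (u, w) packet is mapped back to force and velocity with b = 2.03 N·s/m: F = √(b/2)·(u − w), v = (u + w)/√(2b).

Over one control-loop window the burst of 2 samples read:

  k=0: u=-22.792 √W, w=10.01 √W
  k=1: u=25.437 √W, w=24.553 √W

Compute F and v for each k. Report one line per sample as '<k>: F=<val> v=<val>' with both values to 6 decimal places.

0: F=-33.047099 v=-6.343600
1: F=0.890605 v=24.809620

k=0: u−w=-32.802000, u+w=-12.782000; √(b/2)=1.007472, √(2b)=2.014944; F=1.007472×(-32.802)=-33.047099, v=-12.782000/2.014944=-6.343600
k=1: u−w=0.884000, u+w=49.990000; √(b/2)=1.007472, √(2b)=2.014944; F=1.007472×0.884=0.890605, v=49.990000/2.014944=24.809620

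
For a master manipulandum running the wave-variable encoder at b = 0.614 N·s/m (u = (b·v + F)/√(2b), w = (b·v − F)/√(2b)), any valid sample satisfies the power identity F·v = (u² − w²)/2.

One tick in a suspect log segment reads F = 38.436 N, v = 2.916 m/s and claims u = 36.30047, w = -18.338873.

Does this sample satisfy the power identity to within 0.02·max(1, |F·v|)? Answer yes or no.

no

F·v = 38.436×2.916 = 112.079376 W.
(u² − w²)/2 = (1317.724122 − 336.314263)/2 = 490.704930 W.
|Δ| = 378.625554;  2% of max(1, |F·v|) = 2.241588.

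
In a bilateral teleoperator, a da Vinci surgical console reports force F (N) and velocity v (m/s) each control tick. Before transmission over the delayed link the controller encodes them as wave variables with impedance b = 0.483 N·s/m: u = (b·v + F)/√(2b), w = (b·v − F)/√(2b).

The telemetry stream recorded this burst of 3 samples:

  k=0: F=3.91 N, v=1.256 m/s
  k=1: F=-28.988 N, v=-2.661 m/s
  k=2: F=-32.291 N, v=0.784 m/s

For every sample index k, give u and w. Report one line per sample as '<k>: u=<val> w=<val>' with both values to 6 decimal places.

0: u=4.595446 w=-3.360983
1: u=-30.801415 w=28.186043
2: u=-32.469076 w=33.239632

k=0: b·v=0.483×1.256=0.606648; √(2b)=0.982853; u=(0.606648+3.91)/0.982853=4.595446, w=(0.606648−3.91)/0.982853=-3.360983
k=1: b·v=0.483×(-2.661)=-1.285263; √(2b)=0.982853; u=(-1.285263+(-28.988))/0.982853=-30.801415, w=(-1.285263−(-28.988))/0.982853=28.186043
k=2: b·v=0.483×0.784=0.378672; √(2b)=0.982853; u=(0.378672+(-32.291))/0.982853=-32.469076, w=(0.378672−(-32.291))/0.982853=33.239632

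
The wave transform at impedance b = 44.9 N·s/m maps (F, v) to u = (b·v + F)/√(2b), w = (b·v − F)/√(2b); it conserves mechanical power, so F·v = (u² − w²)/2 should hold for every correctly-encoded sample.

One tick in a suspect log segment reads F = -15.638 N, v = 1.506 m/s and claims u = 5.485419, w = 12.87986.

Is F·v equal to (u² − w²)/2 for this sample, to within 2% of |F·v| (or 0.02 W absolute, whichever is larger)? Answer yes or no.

no

F·v = (-15.638)×1.506 = -23.550828 W.
(u² − w²)/2 = (30.089822 − 165.890794)/2 = -67.900486 W.
|Δ| = 44.349658;  2% of max(1, |F·v|) = 0.471017.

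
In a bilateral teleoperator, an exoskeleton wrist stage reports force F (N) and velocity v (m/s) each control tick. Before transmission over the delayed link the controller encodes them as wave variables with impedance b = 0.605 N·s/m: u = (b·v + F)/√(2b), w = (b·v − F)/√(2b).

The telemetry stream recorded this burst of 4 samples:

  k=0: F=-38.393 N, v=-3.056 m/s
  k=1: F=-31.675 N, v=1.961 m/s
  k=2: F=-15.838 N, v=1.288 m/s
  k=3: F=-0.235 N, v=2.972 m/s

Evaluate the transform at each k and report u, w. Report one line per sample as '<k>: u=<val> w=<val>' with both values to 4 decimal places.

0: u=-36.5835 w=33.2219
1: u=-27.7169 w=29.8740
2: u=-13.6898 w=15.1066
3: u=1.4210 w=1.8482

k=0: b·v=0.605×(-3.056)=-1.8489; √(2b)=1.1000; u=(-1.8489+(-38.393))/1.1000=-36.5835, w=(-1.8489−(-38.393))/1.1000=33.2219
k=1: b·v=0.605×1.961=1.1864; √(2b)=1.1000; u=(1.1864+(-31.675))/1.1000=-27.7169, w=(1.1864−(-31.675))/1.1000=29.8740
k=2: b·v=0.605×1.288=0.7792; √(2b)=1.1000; u=(0.7792+(-15.838))/1.1000=-13.6898, w=(0.7792−(-15.838))/1.1000=15.1066
k=3: b·v=0.605×2.972=1.7981; √(2b)=1.1000; u=(1.7981+(-0.235))/1.1000=1.4210, w=(1.7981−(-0.235))/1.1000=1.8482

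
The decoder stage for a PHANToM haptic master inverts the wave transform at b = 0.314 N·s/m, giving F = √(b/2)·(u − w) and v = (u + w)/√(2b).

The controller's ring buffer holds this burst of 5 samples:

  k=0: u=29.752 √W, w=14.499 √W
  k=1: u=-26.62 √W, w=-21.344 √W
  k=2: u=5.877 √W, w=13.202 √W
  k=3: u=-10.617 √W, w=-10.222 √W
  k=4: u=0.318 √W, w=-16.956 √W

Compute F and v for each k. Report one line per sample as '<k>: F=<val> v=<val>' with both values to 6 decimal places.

0: F=6.043731 v=55.839725
1: F=-2.090521 v=-60.525108
2: F=-2.902401 v=24.075526
3: F=-0.156512 v=-26.296446
4: F=6.844516 v=-20.995262

k=0: u−w=15.253000, u+w=44.251000; √(b/2)=0.396232, √(2b)=0.792465; F=0.396232×15.253=6.043731, v=44.251000/0.792465=55.839725
k=1: u−w=-5.276000, u+w=-47.964000; √(b/2)=0.396232, √(2b)=0.792465; F=0.396232×(-5.276)=-2.090521, v=-47.964000/0.792465=-60.525108
k=2: u−w=-7.325000, u+w=19.079000; √(b/2)=0.396232, √(2b)=0.792465; F=0.396232×(-7.325)=-2.902401, v=19.079000/0.792465=24.075526
k=3: u−w=-0.395000, u+w=-20.839000; √(b/2)=0.396232, √(2b)=0.792465; F=0.396232×(-0.395)=-0.156512, v=-20.839000/0.792465=-26.296446
k=4: u−w=17.274000, u+w=-16.638000; √(b/2)=0.396232, √(2b)=0.792465; F=0.396232×17.274=6.844516, v=-16.638000/0.792465=-20.995262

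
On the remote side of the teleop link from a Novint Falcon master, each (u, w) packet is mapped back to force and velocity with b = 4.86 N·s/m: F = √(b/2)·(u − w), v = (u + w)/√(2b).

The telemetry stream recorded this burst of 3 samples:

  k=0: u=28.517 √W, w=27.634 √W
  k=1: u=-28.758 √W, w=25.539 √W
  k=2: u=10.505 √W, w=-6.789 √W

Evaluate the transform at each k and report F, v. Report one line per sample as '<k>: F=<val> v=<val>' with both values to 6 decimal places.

k=0: u−w=0.883000, u+w=56.151000; √(b/2)=1.558846, √(2b)=3.117691; F=1.558846×0.883=1.376461, v=56.151000/3.117691=18.010442
k=1: u−w=-54.297000, u+w=-3.219000; √(b/2)=1.558846, √(2b)=3.117691; F=1.558846×(-54.297)=-84.640646, v=-3.219000/3.117691=-1.032495
k=2: u−w=17.294000, u+w=3.716000; √(b/2)=1.558846, √(2b)=3.117691; F=1.558846×17.294=26.958678, v=3.716000/3.117691=1.191908

0: F=1.376461 v=18.010442
1: F=-84.640646 v=-1.032495
2: F=26.958678 v=1.191908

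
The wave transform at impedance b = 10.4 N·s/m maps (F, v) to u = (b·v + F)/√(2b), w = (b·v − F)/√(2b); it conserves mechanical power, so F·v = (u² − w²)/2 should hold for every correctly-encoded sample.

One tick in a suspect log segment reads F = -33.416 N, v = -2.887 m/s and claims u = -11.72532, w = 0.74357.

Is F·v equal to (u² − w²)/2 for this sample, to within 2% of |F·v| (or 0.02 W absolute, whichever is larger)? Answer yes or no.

F·v = (-33.416)×(-2.887) = 96.4720 W.
(u² − w²)/2 = (137.4831 − 0.5529)/2 = 68.4651 W.
|Δ| = 28.0069;  2% of max(1, |F·v|) = 1.9294.

no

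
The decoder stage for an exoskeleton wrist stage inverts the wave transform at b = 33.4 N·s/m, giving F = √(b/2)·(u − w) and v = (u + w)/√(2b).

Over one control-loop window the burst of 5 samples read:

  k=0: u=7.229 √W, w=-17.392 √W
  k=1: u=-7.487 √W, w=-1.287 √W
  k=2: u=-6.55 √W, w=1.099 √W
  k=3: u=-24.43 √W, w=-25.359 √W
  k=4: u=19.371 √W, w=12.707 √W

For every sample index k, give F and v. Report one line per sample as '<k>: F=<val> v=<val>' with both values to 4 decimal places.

k=0: u−w=24.6210, u+w=-10.1630; √(b/2)=4.0866, √(2b)=8.1731; F=4.0866×24.621=100.6153, v=-10.1630/8.1731=-1.2435
k=1: u−w=-6.2000, u+w=-8.7740; √(b/2)=4.0866, √(2b)=8.1731; F=4.0866×(-6.2)=-25.3367, v=-8.7740/8.1731=-1.0735
k=2: u−w=-7.6490, u+w=-5.4510; √(b/2)=4.0866, √(2b)=8.1731; F=4.0866×(-7.649)=-31.2581, v=-5.4510/8.1731=-0.6669
k=3: u−w=0.9290, u+w=-49.7890; √(b/2)=4.0866, √(2b)=8.1731; F=4.0866×0.929=3.7964, v=-49.7890/8.1731=-6.0918
k=4: u−w=6.6640, u+w=32.0780; √(b/2)=4.0866, √(2b)=8.1731; F=4.0866×6.664=27.2329, v=32.0780/8.1731=3.9248

0: F=100.6153 v=-1.2435
1: F=-25.3367 v=-1.0735
2: F=-31.2581 v=-0.6669
3: F=3.7964 v=-6.0918
4: F=27.2329 v=3.9248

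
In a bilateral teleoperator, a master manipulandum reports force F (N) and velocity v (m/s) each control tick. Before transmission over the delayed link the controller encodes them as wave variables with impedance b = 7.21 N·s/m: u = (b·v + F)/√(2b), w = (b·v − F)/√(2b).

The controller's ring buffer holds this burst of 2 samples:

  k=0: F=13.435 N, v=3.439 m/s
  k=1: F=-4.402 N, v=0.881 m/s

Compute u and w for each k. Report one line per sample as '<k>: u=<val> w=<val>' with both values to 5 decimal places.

k=0: b·v=7.21×3.439=24.79519; √(2b)=3.79737; u=(24.79519+13.435)/3.79737=10.06755, w=(24.79519−13.435)/3.79737=2.99160
k=1: b·v=7.21×0.881=6.35201; √(2b)=3.79737; u=(6.35201+(-4.402))/3.79737=0.51352, w=(6.35201−(-4.402))/3.79737=2.83196

0: u=10.06755 w=2.99160
1: u=0.51352 w=2.83196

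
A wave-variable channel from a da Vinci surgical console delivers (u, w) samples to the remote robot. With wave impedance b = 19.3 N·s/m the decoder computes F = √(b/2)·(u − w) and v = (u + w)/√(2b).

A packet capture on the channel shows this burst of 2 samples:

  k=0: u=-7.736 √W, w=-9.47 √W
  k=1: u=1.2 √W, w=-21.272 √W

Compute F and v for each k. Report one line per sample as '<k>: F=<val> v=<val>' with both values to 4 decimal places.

k=0: u−w=1.7340, u+w=-17.2060; √(b/2)=3.1064, √(2b)=6.2129; F=3.1064×1.734=5.3866, v=-17.2060/6.2129=-2.7694
k=1: u−w=22.4720, u+w=-20.0720; √(b/2)=3.1064, √(2b)=6.2129; F=3.1064×22.472=69.8080, v=-20.0720/6.2129=-3.2307

0: F=5.3866 v=-2.7694
1: F=69.8080 v=-3.2307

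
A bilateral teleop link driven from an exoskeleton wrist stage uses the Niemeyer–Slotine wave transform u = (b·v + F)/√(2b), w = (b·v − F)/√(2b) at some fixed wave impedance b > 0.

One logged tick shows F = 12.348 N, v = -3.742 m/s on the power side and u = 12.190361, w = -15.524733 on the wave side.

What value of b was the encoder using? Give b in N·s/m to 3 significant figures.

u + w = -3.334372;  u + w = √(2b)·v, so √(2b) = -3.334372/(-3.742) = 0.891067.
b = (√(2b))²/2 = 0.794000/2 = 0.397000.
(Check via u − w = 2F/√(2b): u − w = 27.715094, 2F/√(2b) = 27.715094.)

b = 0.397 N·s/m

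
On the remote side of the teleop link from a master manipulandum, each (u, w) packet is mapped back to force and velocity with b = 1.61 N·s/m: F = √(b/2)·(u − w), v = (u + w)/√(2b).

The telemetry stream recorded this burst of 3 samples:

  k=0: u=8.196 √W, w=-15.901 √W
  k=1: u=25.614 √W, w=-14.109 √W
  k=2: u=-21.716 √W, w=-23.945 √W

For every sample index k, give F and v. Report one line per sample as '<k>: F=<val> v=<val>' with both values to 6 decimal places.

k=0: u−w=24.097000, u+w=-7.705000; √(b/2)=0.897218, √(2b)=1.794436; F=0.897218×24.097=21.620260, v=-7.705000/1.794436=-4.293829
k=1: u−w=39.723000, u+w=11.505000; √(b/2)=0.897218, √(2b)=1.794436; F=0.897218×39.723=35.640188, v=11.505000/1.794436=6.411486
k=2: u−w=2.229000, u+w=-45.661000; √(b/2)=0.897218, √(2b)=1.794436; F=0.897218×2.229=1.999899, v=-45.661000/1.794436=-25.445880

0: F=21.620260 v=-4.293829
1: F=35.640188 v=6.411486
2: F=1.999899 v=-25.445880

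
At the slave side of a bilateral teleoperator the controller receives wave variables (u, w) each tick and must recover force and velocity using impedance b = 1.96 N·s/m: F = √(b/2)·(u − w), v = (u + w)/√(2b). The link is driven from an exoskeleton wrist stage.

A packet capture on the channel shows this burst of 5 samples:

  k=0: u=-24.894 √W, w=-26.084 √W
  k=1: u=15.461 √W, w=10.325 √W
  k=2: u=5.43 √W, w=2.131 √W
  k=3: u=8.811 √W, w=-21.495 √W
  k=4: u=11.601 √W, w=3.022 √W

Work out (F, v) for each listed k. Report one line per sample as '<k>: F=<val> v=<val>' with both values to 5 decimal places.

k=0: u−w=1.19000, u+w=-50.97800; √(b/2)=0.98995, √(2b)=1.97990; F=0.98995×1.19=1.17804, v=-50.97800/1.97990=-25.74778
k=1: u−w=5.13600, u+w=25.78600; √(b/2)=0.98995, √(2b)=1.97990; F=0.98995×5.136=5.08438, v=25.78600/1.97990=13.02390
k=2: u−w=3.29900, u+w=7.56100; √(b/2)=0.98995, √(2b)=1.97990; F=0.98995×3.299=3.26584, v=7.56100/1.97990=3.81888
k=3: u−w=30.30600, u+w=-12.68400; √(b/2)=0.98995, √(2b)=1.97990; F=0.98995×30.306=30.00141, v=-12.68400/1.97990=-6.40639
k=4: u−w=8.57900, u+w=14.62300; √(b/2)=0.98995, √(2b)=1.97990; F=0.98995×8.579=8.49278, v=14.62300/1.97990=7.38573

0: F=1.17804 v=-25.74778
1: F=5.08438 v=13.02390
2: F=3.26584 v=3.81888
3: F=30.00141 v=-6.40639
4: F=8.49278 v=7.38573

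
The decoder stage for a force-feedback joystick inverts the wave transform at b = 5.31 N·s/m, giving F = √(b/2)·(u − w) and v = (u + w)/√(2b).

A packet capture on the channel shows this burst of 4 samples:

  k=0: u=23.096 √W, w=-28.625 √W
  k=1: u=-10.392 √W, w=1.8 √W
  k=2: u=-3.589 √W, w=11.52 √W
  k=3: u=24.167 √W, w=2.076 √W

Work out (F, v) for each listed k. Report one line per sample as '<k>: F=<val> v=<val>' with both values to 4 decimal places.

0: F=84.2751 v=-1.6966
1: F=-19.8659 v=-2.6365
2: F=-24.6189 v=2.4337
3: F=35.9955 v=8.0529

k=0: u−w=51.7210, u+w=-5.5290; √(b/2)=1.6294, √(2b)=3.2588; F=1.6294×51.721=84.2751, v=-5.5290/3.2588=-1.6966
k=1: u−w=-12.1920, u+w=-8.5920; √(b/2)=1.6294, √(2b)=3.2588; F=1.6294×(-12.192)=-19.8659, v=-8.5920/3.2588=-2.6365
k=2: u−w=-15.1090, u+w=7.9310; √(b/2)=1.6294, √(2b)=3.2588; F=1.6294×(-15.109)=-24.6189, v=7.9310/3.2588=2.4337
k=3: u−w=22.0910, u+w=26.2430; √(b/2)=1.6294, √(2b)=3.2588; F=1.6294×22.091=35.9955, v=26.2430/3.2588=8.0529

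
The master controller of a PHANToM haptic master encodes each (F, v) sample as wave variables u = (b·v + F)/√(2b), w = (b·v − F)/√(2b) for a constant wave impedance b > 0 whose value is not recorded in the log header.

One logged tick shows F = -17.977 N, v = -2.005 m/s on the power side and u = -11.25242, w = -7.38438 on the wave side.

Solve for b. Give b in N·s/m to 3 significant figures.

u + w = -18.6368;  u + w = √(2b)·v, so √(2b) = -18.6368/(-2.005) = 9.2952.
b = (√(2b))²/2 = 86.4000/2 = 43.2000.
(Check via u − w = 2F/√(2b): u − w = -3.8680, 2F/√(2b) = -3.8680.)

b = 43.2 N·s/m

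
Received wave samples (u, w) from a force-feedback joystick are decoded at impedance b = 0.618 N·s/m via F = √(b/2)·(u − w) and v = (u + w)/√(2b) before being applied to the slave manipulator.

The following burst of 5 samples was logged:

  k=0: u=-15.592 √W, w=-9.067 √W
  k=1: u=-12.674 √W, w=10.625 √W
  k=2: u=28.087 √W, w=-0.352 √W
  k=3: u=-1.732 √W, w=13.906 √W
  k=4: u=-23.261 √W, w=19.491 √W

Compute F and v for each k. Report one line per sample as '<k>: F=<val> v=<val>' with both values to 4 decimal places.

0: F=-3.6271 v=-22.1802
1: F=-12.9514 v=-1.8430
2: F=15.8086 v=24.9470
3: F=-8.6928 v=10.9503
4: F=-23.7649 v=-3.3910

k=0: u−w=-6.5250, u+w=-24.6590; √(b/2)=0.5559, √(2b)=1.1118; F=0.5559×(-6.525)=-3.6271, v=-24.6590/1.1118=-22.1802
k=1: u−w=-23.2990, u+w=-2.0490; √(b/2)=0.5559, √(2b)=1.1118; F=0.5559×(-23.299)=-12.9514, v=-2.0490/1.1118=-1.8430
k=2: u−w=28.4390, u+w=27.7350; √(b/2)=0.5559, √(2b)=1.1118; F=0.5559×28.439=15.8086, v=27.7350/1.1118=24.9470
k=3: u−w=-15.6380, u+w=12.1740; √(b/2)=0.5559, √(2b)=1.1118; F=0.5559×(-15.638)=-8.6928, v=12.1740/1.1118=10.9503
k=4: u−w=-42.7520, u+w=-3.7700; √(b/2)=0.5559, √(2b)=1.1118; F=0.5559×(-42.752)=-23.7649, v=-3.7700/1.1118=-3.3910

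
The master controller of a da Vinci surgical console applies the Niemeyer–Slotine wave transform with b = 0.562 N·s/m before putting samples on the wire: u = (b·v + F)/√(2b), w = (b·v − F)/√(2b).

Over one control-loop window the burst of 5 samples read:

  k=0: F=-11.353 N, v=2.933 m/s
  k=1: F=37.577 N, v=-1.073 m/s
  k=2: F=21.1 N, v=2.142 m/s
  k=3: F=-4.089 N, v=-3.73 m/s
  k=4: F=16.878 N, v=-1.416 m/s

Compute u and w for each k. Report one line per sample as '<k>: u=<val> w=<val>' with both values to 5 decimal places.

k=0: b·v=0.562×2.933=1.64835; √(2b)=1.06019; u=(1.64835+(-11.353))/1.06019=-9.15370, w=(1.64835−(-11.353))/1.06019=12.26324
k=1: b·v=0.562×(-1.073)=-0.60303; √(2b)=1.06019; u=(-0.60303+37.577)/1.06019=34.87490, w=(-0.60303−37.577)/1.06019=-36.01248
k=2: b·v=0.562×2.142=1.20380; √(2b)=1.06019; u=(1.20380+21.1)/1.06019=21.03758, w=(1.20380−21.1)/1.06019=-18.76666
k=3: b·v=0.562×(-3.73)=-2.09626; √(2b)=1.06019; u=(-2.09626+(-4.089))/1.06019=-5.83411, w=(-2.09626−(-4.089))/1.06019=1.87961
k=4: b·v=0.562×(-1.416)=-0.79579; √(2b)=1.06019; u=(-0.79579+16.878)/1.06019=15.16919, w=(-0.79579−16.878)/1.06019=-16.67042

0: u=-9.15370 w=12.26324
1: u=34.87490 w=-36.01248
2: u=21.03758 w=-18.76666
3: u=-5.83411 w=1.87961
4: u=15.16919 w=-16.67042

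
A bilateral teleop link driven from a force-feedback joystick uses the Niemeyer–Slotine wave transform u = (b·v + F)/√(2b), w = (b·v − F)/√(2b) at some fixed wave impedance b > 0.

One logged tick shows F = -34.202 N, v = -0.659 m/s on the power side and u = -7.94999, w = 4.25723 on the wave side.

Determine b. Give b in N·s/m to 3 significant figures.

u + w = -3.6928;  u + w = √(2b)·v, so √(2b) = -3.6928/(-0.659) = 5.6036.
b = (√(2b))²/2 = 31.4001/2 = 15.7001.
(Check via u − w = 2F/√(2b): u − w = -12.2072, 2F/√(2b) = -12.2072.)

b = 15.7 N·s/m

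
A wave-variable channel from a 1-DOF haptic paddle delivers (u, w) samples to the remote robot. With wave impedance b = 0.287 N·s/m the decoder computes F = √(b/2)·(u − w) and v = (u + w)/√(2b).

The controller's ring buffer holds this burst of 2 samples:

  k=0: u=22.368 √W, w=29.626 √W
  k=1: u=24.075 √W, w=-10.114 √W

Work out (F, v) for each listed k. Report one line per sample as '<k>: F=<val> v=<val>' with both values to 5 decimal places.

k=0: u−w=-7.25800, u+w=51.99400; √(b/2)=0.37881, √(2b)=0.75763; F=0.37881×(-7.258)=-2.74943, v=51.99400/0.75763=68.62736
k=1: u−w=34.18900, u+w=13.96100; √(b/2)=0.37881, √(2b)=0.75763; F=0.37881×34.189=12.95127, v=13.96100/0.75763=18.42725

0: F=-2.74943 v=68.62736
1: F=12.95127 v=18.42725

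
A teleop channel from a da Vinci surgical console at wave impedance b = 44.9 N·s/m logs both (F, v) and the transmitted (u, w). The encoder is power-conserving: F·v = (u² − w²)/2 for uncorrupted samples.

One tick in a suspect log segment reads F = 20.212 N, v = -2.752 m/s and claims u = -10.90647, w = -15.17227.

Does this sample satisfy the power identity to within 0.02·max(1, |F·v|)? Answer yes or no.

F·v = 20.212×(-2.752) = -55.62342 W.
(u² − w²)/2 = (118.95109 − 230.19778)/2 = -55.62334 W.
|Δ| = 0.00008;  2% of max(1, |F·v|) = 1.11247.

yes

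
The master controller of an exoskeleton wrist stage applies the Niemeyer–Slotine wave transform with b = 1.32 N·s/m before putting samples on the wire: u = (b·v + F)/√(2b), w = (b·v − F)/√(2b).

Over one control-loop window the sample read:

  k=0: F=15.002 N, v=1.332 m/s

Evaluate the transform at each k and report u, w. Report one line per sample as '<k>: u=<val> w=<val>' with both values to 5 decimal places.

k=0: b·v=1.32×1.332=1.75824; √(2b)=1.62481; u=(1.75824+15.002)/1.62481=10.31521, w=(1.75824−15.002)/1.62481=-8.15097

0: u=10.31521 w=-8.15097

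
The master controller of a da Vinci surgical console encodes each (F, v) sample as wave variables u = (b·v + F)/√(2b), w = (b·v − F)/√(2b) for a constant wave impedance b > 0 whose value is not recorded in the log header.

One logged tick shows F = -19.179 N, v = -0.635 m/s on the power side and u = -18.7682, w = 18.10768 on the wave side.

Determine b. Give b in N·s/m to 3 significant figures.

b = 0.541 N·s/m

u + w = -0.66052;  u + w = √(2b)·v, so √(2b) = -0.66052/(-0.635) = 1.04019.
b = (√(2b))²/2 = 1.08199/2 = 0.54100.
(Check via u − w = 2F/√(2b): u − w = -36.87588, 2F/√(2b) = -36.87599.)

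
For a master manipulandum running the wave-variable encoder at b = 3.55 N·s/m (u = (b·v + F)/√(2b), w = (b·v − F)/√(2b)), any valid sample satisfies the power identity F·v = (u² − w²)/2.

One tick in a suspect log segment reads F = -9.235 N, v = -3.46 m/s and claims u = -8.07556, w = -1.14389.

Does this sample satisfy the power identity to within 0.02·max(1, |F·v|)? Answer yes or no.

F·v = (-9.235)×(-3.46) = 31.9531 W.
(u² − w²)/2 = (65.2147 − 1.3085)/2 = 31.9531 W.
|Δ| = 0.0000;  2% of max(1, |F·v|) = 0.6391.

yes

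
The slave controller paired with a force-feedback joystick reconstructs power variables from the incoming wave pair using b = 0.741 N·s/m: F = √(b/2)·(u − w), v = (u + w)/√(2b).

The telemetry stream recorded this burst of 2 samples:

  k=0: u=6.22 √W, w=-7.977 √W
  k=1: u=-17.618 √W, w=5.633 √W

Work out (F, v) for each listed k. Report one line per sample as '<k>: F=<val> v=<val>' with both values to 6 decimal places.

0: F=8.641531 v=-1.443270
1: F=-14.152584 v=-9.844960

k=0: u−w=14.197000, u+w=-1.757000; √(b/2)=0.608687, √(2b)=1.217374; F=0.608687×14.197=8.641531, v=-1.757000/1.217374=-1.443270
k=1: u−w=-23.251000, u+w=-11.985000; √(b/2)=0.608687, √(2b)=1.217374; F=0.608687×(-23.251)=-14.152584, v=-11.985000/1.217374=-9.844960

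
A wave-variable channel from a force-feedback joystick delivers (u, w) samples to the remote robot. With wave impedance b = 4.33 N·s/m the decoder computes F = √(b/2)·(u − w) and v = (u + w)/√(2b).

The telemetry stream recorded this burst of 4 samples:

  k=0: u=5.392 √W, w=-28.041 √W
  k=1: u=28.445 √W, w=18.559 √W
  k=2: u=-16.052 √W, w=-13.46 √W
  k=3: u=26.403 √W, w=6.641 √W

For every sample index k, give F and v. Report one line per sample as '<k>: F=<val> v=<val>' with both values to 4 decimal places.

0: F=49.1931 v=-7.6964
1: F=14.5462 v=15.9726
2: F=-3.8139 v=-10.0286
3: F=29.0777 v=11.2288

k=0: u−w=33.4330, u+w=-22.6490; √(b/2)=1.4714, √(2b)=2.9428; F=1.4714×33.433=49.1931, v=-22.6490/2.9428=-7.6964
k=1: u−w=9.8860, u+w=47.0040; √(b/2)=1.4714, √(2b)=2.9428; F=1.4714×9.886=14.5462, v=47.0040/2.9428=15.9726
k=2: u−w=-2.5920, u+w=-29.5120; √(b/2)=1.4714, √(2b)=2.9428; F=1.4714×(-2.592)=-3.8139, v=-29.5120/2.9428=-10.0286
k=3: u−w=19.7620, u+w=33.0440; √(b/2)=1.4714, √(2b)=2.9428; F=1.4714×19.762=29.0777, v=33.0440/2.9428=11.2288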